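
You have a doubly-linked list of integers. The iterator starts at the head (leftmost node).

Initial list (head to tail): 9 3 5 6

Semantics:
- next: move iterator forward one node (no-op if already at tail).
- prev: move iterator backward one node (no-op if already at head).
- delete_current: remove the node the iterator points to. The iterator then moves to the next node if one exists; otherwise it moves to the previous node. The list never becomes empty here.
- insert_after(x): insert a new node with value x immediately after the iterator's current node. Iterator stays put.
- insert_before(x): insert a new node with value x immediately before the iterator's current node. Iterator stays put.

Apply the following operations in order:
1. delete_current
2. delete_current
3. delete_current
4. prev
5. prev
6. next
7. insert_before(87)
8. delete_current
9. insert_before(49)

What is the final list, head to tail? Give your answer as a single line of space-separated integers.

After 1 (delete_current): list=[3, 5, 6] cursor@3
After 2 (delete_current): list=[5, 6] cursor@5
After 3 (delete_current): list=[6] cursor@6
After 4 (prev): list=[6] cursor@6
After 5 (prev): list=[6] cursor@6
After 6 (next): list=[6] cursor@6
After 7 (insert_before(87)): list=[87, 6] cursor@6
After 8 (delete_current): list=[87] cursor@87
After 9 (insert_before(49)): list=[49, 87] cursor@87

Answer: 49 87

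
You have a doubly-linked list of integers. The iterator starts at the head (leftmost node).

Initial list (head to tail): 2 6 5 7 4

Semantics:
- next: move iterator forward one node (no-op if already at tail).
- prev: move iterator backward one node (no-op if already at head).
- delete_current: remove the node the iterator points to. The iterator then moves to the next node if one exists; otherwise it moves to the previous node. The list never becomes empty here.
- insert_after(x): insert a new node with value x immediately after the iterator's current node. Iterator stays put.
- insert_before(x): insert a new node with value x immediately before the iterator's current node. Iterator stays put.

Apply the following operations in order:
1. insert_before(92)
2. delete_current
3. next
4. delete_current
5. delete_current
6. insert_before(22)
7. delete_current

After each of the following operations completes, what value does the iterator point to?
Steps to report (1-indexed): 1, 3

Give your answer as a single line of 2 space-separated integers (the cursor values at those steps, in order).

Answer: 2 5

Derivation:
After 1 (insert_before(92)): list=[92, 2, 6, 5, 7, 4] cursor@2
After 2 (delete_current): list=[92, 6, 5, 7, 4] cursor@6
After 3 (next): list=[92, 6, 5, 7, 4] cursor@5
After 4 (delete_current): list=[92, 6, 7, 4] cursor@7
After 5 (delete_current): list=[92, 6, 4] cursor@4
After 6 (insert_before(22)): list=[92, 6, 22, 4] cursor@4
After 7 (delete_current): list=[92, 6, 22] cursor@22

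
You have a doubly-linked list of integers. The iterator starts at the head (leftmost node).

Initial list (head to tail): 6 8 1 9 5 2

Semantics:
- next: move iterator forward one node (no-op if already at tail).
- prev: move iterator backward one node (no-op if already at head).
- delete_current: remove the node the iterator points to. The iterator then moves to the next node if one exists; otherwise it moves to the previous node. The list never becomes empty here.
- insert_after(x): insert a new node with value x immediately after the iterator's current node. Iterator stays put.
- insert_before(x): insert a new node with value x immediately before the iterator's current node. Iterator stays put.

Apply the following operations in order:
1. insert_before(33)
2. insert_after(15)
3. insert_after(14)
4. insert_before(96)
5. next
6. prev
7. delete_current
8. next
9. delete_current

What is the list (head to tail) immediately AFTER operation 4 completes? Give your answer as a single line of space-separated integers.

After 1 (insert_before(33)): list=[33, 6, 8, 1, 9, 5, 2] cursor@6
After 2 (insert_after(15)): list=[33, 6, 15, 8, 1, 9, 5, 2] cursor@6
After 3 (insert_after(14)): list=[33, 6, 14, 15, 8, 1, 9, 5, 2] cursor@6
After 4 (insert_before(96)): list=[33, 96, 6, 14, 15, 8, 1, 9, 5, 2] cursor@6

Answer: 33 96 6 14 15 8 1 9 5 2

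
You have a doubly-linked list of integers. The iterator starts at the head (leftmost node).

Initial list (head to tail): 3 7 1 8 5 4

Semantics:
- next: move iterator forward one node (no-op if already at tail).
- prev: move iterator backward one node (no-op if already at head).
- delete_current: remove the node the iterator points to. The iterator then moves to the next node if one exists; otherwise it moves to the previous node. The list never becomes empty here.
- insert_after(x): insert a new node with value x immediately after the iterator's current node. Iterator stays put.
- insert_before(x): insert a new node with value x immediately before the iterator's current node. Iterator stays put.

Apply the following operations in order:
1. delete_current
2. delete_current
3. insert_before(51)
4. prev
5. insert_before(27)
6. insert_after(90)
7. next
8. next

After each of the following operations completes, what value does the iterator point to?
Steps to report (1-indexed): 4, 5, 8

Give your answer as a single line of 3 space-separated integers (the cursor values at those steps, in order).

Answer: 51 51 1

Derivation:
After 1 (delete_current): list=[7, 1, 8, 5, 4] cursor@7
After 2 (delete_current): list=[1, 8, 5, 4] cursor@1
After 3 (insert_before(51)): list=[51, 1, 8, 5, 4] cursor@1
After 4 (prev): list=[51, 1, 8, 5, 4] cursor@51
After 5 (insert_before(27)): list=[27, 51, 1, 8, 5, 4] cursor@51
After 6 (insert_after(90)): list=[27, 51, 90, 1, 8, 5, 4] cursor@51
After 7 (next): list=[27, 51, 90, 1, 8, 5, 4] cursor@90
After 8 (next): list=[27, 51, 90, 1, 8, 5, 4] cursor@1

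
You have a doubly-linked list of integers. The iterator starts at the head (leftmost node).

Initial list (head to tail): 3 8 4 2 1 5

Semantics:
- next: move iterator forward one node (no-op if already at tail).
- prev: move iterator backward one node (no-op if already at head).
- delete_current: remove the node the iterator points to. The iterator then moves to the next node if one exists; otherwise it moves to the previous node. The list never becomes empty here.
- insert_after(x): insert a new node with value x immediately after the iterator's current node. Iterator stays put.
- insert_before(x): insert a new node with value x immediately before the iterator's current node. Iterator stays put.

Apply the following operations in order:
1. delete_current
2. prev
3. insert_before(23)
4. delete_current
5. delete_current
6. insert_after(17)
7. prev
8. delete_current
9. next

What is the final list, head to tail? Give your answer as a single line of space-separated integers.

After 1 (delete_current): list=[8, 4, 2, 1, 5] cursor@8
After 2 (prev): list=[8, 4, 2, 1, 5] cursor@8
After 3 (insert_before(23)): list=[23, 8, 4, 2, 1, 5] cursor@8
After 4 (delete_current): list=[23, 4, 2, 1, 5] cursor@4
After 5 (delete_current): list=[23, 2, 1, 5] cursor@2
After 6 (insert_after(17)): list=[23, 2, 17, 1, 5] cursor@2
After 7 (prev): list=[23, 2, 17, 1, 5] cursor@23
After 8 (delete_current): list=[2, 17, 1, 5] cursor@2
After 9 (next): list=[2, 17, 1, 5] cursor@17

Answer: 2 17 1 5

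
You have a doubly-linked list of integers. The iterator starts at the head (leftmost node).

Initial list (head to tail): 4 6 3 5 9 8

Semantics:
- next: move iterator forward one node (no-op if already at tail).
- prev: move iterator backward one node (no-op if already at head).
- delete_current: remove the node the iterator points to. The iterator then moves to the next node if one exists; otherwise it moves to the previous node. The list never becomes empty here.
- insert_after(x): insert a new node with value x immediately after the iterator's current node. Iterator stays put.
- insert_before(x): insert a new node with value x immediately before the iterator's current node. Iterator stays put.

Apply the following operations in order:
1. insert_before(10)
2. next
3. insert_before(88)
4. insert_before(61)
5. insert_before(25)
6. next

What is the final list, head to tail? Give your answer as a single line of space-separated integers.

Answer: 10 4 88 61 25 6 3 5 9 8

Derivation:
After 1 (insert_before(10)): list=[10, 4, 6, 3, 5, 9, 8] cursor@4
After 2 (next): list=[10, 4, 6, 3, 5, 9, 8] cursor@6
After 3 (insert_before(88)): list=[10, 4, 88, 6, 3, 5, 9, 8] cursor@6
After 4 (insert_before(61)): list=[10, 4, 88, 61, 6, 3, 5, 9, 8] cursor@6
After 5 (insert_before(25)): list=[10, 4, 88, 61, 25, 6, 3, 5, 9, 8] cursor@6
After 6 (next): list=[10, 4, 88, 61, 25, 6, 3, 5, 9, 8] cursor@3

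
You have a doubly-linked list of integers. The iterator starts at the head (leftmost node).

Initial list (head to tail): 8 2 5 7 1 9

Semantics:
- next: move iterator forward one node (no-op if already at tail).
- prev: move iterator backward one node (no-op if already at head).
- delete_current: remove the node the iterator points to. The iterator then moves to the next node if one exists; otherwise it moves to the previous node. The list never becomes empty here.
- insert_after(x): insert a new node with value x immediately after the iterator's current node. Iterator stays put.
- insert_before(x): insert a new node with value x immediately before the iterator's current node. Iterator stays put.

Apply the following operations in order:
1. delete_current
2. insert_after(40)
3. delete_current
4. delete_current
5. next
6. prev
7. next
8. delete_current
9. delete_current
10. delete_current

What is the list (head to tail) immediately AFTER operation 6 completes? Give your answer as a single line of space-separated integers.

After 1 (delete_current): list=[2, 5, 7, 1, 9] cursor@2
After 2 (insert_after(40)): list=[2, 40, 5, 7, 1, 9] cursor@2
After 3 (delete_current): list=[40, 5, 7, 1, 9] cursor@40
After 4 (delete_current): list=[5, 7, 1, 9] cursor@5
After 5 (next): list=[5, 7, 1, 9] cursor@7
After 6 (prev): list=[5, 7, 1, 9] cursor@5

Answer: 5 7 1 9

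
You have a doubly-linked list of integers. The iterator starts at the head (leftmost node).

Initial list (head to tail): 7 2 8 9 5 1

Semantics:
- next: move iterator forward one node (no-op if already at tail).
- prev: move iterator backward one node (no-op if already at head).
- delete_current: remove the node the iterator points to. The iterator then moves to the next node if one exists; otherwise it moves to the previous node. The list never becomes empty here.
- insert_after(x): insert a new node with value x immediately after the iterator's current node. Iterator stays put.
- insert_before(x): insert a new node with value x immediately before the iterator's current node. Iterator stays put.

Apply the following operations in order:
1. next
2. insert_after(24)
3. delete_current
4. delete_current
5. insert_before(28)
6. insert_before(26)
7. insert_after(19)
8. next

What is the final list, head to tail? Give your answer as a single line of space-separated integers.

After 1 (next): list=[7, 2, 8, 9, 5, 1] cursor@2
After 2 (insert_after(24)): list=[7, 2, 24, 8, 9, 5, 1] cursor@2
After 3 (delete_current): list=[7, 24, 8, 9, 5, 1] cursor@24
After 4 (delete_current): list=[7, 8, 9, 5, 1] cursor@8
After 5 (insert_before(28)): list=[7, 28, 8, 9, 5, 1] cursor@8
After 6 (insert_before(26)): list=[7, 28, 26, 8, 9, 5, 1] cursor@8
After 7 (insert_after(19)): list=[7, 28, 26, 8, 19, 9, 5, 1] cursor@8
After 8 (next): list=[7, 28, 26, 8, 19, 9, 5, 1] cursor@19

Answer: 7 28 26 8 19 9 5 1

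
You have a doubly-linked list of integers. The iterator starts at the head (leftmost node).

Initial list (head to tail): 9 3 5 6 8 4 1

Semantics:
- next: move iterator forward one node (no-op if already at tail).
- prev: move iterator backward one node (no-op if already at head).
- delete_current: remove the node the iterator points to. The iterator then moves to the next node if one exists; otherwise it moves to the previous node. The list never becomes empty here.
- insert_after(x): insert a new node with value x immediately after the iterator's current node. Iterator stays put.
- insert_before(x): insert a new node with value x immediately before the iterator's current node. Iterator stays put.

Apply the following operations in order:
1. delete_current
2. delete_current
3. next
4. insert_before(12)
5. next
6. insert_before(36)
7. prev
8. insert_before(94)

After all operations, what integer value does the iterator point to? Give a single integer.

After 1 (delete_current): list=[3, 5, 6, 8, 4, 1] cursor@3
After 2 (delete_current): list=[5, 6, 8, 4, 1] cursor@5
After 3 (next): list=[5, 6, 8, 4, 1] cursor@6
After 4 (insert_before(12)): list=[5, 12, 6, 8, 4, 1] cursor@6
After 5 (next): list=[5, 12, 6, 8, 4, 1] cursor@8
After 6 (insert_before(36)): list=[5, 12, 6, 36, 8, 4, 1] cursor@8
After 7 (prev): list=[5, 12, 6, 36, 8, 4, 1] cursor@36
After 8 (insert_before(94)): list=[5, 12, 6, 94, 36, 8, 4, 1] cursor@36

Answer: 36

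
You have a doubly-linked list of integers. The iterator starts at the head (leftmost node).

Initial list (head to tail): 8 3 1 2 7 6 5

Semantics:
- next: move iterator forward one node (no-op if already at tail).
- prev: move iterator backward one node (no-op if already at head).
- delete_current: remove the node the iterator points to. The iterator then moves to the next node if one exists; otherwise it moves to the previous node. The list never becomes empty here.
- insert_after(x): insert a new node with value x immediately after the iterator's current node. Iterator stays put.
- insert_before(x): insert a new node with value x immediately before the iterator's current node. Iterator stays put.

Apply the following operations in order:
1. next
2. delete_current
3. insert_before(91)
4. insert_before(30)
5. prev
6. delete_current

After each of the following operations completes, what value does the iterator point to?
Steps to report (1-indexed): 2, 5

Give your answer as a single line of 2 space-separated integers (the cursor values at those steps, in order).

Answer: 1 30

Derivation:
After 1 (next): list=[8, 3, 1, 2, 7, 6, 5] cursor@3
After 2 (delete_current): list=[8, 1, 2, 7, 6, 5] cursor@1
After 3 (insert_before(91)): list=[8, 91, 1, 2, 7, 6, 5] cursor@1
After 4 (insert_before(30)): list=[8, 91, 30, 1, 2, 7, 6, 5] cursor@1
After 5 (prev): list=[8, 91, 30, 1, 2, 7, 6, 5] cursor@30
After 6 (delete_current): list=[8, 91, 1, 2, 7, 6, 5] cursor@1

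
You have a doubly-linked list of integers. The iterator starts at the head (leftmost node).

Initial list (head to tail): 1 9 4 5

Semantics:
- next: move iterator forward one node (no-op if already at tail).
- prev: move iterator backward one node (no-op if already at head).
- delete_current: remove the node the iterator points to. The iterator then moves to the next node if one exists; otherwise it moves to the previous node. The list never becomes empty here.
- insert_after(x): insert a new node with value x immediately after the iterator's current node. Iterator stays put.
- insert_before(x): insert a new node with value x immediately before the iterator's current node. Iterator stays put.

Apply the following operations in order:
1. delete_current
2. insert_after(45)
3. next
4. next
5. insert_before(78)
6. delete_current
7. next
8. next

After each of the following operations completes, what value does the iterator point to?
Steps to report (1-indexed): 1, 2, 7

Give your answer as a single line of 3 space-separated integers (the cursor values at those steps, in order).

After 1 (delete_current): list=[9, 4, 5] cursor@9
After 2 (insert_after(45)): list=[9, 45, 4, 5] cursor@9
After 3 (next): list=[9, 45, 4, 5] cursor@45
After 4 (next): list=[9, 45, 4, 5] cursor@4
After 5 (insert_before(78)): list=[9, 45, 78, 4, 5] cursor@4
After 6 (delete_current): list=[9, 45, 78, 5] cursor@5
After 7 (next): list=[9, 45, 78, 5] cursor@5
After 8 (next): list=[9, 45, 78, 5] cursor@5

Answer: 9 9 5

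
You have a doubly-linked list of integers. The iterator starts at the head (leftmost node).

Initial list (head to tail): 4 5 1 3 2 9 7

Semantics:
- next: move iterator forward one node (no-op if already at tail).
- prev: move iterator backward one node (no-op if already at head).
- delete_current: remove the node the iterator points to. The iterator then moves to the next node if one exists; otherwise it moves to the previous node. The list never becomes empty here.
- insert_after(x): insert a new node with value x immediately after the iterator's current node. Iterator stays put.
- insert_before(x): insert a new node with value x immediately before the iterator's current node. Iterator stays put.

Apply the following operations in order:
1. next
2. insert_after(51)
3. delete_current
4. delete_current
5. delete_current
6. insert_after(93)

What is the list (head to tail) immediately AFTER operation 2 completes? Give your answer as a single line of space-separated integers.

Answer: 4 5 51 1 3 2 9 7

Derivation:
After 1 (next): list=[4, 5, 1, 3, 2, 9, 7] cursor@5
After 2 (insert_after(51)): list=[4, 5, 51, 1, 3, 2, 9, 7] cursor@5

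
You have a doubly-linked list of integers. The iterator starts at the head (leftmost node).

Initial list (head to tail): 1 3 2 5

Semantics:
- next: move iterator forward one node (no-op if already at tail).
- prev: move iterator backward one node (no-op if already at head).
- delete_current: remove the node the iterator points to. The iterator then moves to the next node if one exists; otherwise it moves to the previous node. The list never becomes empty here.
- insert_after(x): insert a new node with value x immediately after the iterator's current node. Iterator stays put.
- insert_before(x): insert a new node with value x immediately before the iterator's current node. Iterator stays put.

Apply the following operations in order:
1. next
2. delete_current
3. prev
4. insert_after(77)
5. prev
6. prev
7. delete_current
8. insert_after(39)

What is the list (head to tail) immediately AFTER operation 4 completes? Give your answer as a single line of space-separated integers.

Answer: 1 77 2 5

Derivation:
After 1 (next): list=[1, 3, 2, 5] cursor@3
After 2 (delete_current): list=[1, 2, 5] cursor@2
After 3 (prev): list=[1, 2, 5] cursor@1
After 4 (insert_after(77)): list=[1, 77, 2, 5] cursor@1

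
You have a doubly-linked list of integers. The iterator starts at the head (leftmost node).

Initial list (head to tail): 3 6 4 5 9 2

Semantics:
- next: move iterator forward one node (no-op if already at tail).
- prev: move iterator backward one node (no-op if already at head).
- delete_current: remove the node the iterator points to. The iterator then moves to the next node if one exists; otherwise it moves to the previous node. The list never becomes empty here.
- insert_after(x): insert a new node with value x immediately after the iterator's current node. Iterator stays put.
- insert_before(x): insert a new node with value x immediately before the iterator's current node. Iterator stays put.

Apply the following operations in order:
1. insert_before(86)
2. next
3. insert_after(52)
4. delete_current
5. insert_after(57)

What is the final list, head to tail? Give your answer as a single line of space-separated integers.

After 1 (insert_before(86)): list=[86, 3, 6, 4, 5, 9, 2] cursor@3
After 2 (next): list=[86, 3, 6, 4, 5, 9, 2] cursor@6
After 3 (insert_after(52)): list=[86, 3, 6, 52, 4, 5, 9, 2] cursor@6
After 4 (delete_current): list=[86, 3, 52, 4, 5, 9, 2] cursor@52
After 5 (insert_after(57)): list=[86, 3, 52, 57, 4, 5, 9, 2] cursor@52

Answer: 86 3 52 57 4 5 9 2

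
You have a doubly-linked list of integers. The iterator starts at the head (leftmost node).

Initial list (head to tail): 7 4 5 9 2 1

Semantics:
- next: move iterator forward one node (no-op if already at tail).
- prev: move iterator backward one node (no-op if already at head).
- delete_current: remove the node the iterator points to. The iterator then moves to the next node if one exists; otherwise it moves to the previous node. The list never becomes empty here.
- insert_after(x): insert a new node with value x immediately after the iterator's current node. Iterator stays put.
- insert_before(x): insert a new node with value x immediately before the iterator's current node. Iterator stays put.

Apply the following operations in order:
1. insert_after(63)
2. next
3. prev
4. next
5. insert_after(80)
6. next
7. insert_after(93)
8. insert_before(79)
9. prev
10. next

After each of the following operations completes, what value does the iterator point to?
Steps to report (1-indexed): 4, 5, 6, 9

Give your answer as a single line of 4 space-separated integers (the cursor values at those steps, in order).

Answer: 63 63 80 79

Derivation:
After 1 (insert_after(63)): list=[7, 63, 4, 5, 9, 2, 1] cursor@7
After 2 (next): list=[7, 63, 4, 5, 9, 2, 1] cursor@63
After 3 (prev): list=[7, 63, 4, 5, 9, 2, 1] cursor@7
After 4 (next): list=[7, 63, 4, 5, 9, 2, 1] cursor@63
After 5 (insert_after(80)): list=[7, 63, 80, 4, 5, 9, 2, 1] cursor@63
After 6 (next): list=[7, 63, 80, 4, 5, 9, 2, 1] cursor@80
After 7 (insert_after(93)): list=[7, 63, 80, 93, 4, 5, 9, 2, 1] cursor@80
After 8 (insert_before(79)): list=[7, 63, 79, 80, 93, 4, 5, 9, 2, 1] cursor@80
After 9 (prev): list=[7, 63, 79, 80, 93, 4, 5, 9, 2, 1] cursor@79
After 10 (next): list=[7, 63, 79, 80, 93, 4, 5, 9, 2, 1] cursor@80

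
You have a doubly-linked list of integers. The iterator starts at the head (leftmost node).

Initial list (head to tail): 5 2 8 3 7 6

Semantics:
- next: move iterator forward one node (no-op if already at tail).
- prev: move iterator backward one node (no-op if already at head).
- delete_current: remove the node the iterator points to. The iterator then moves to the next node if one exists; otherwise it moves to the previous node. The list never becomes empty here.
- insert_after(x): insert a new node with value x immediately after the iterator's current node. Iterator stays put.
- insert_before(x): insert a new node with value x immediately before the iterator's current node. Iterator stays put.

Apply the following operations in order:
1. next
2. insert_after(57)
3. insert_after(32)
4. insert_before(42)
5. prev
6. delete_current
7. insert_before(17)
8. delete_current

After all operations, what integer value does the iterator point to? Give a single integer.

After 1 (next): list=[5, 2, 8, 3, 7, 6] cursor@2
After 2 (insert_after(57)): list=[5, 2, 57, 8, 3, 7, 6] cursor@2
After 3 (insert_after(32)): list=[5, 2, 32, 57, 8, 3, 7, 6] cursor@2
After 4 (insert_before(42)): list=[5, 42, 2, 32, 57, 8, 3, 7, 6] cursor@2
After 5 (prev): list=[5, 42, 2, 32, 57, 8, 3, 7, 6] cursor@42
After 6 (delete_current): list=[5, 2, 32, 57, 8, 3, 7, 6] cursor@2
After 7 (insert_before(17)): list=[5, 17, 2, 32, 57, 8, 3, 7, 6] cursor@2
After 8 (delete_current): list=[5, 17, 32, 57, 8, 3, 7, 6] cursor@32

Answer: 32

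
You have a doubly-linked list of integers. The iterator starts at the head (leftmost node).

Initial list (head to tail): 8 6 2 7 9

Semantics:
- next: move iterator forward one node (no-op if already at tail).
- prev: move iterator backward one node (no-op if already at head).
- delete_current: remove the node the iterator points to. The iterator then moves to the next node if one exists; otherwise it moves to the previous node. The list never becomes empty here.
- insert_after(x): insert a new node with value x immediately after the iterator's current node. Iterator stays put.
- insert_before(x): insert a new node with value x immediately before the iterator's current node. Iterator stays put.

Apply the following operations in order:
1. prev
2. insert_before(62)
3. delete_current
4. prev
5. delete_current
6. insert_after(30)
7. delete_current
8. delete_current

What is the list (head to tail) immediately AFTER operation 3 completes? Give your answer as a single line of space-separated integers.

After 1 (prev): list=[8, 6, 2, 7, 9] cursor@8
After 2 (insert_before(62)): list=[62, 8, 6, 2, 7, 9] cursor@8
After 3 (delete_current): list=[62, 6, 2, 7, 9] cursor@6

Answer: 62 6 2 7 9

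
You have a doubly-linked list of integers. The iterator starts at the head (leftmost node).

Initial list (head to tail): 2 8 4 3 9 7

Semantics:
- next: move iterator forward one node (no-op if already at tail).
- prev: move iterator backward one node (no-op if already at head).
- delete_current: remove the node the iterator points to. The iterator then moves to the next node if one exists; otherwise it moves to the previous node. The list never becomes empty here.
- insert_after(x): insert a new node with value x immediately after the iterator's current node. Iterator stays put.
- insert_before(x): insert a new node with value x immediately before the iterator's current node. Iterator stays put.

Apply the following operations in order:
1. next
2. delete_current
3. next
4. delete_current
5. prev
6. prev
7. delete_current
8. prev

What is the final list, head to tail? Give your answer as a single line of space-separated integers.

After 1 (next): list=[2, 8, 4, 3, 9, 7] cursor@8
After 2 (delete_current): list=[2, 4, 3, 9, 7] cursor@4
After 3 (next): list=[2, 4, 3, 9, 7] cursor@3
After 4 (delete_current): list=[2, 4, 9, 7] cursor@9
After 5 (prev): list=[2, 4, 9, 7] cursor@4
After 6 (prev): list=[2, 4, 9, 7] cursor@2
After 7 (delete_current): list=[4, 9, 7] cursor@4
After 8 (prev): list=[4, 9, 7] cursor@4

Answer: 4 9 7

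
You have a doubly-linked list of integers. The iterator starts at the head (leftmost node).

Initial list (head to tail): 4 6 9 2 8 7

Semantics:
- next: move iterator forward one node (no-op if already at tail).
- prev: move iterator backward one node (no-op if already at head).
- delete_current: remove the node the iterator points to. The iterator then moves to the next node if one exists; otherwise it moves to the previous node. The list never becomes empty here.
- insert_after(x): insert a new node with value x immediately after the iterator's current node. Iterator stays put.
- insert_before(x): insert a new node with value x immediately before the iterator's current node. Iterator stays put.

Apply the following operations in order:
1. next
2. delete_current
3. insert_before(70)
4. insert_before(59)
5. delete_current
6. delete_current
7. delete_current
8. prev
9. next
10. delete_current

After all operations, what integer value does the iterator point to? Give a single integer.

After 1 (next): list=[4, 6, 9, 2, 8, 7] cursor@6
After 2 (delete_current): list=[4, 9, 2, 8, 7] cursor@9
After 3 (insert_before(70)): list=[4, 70, 9, 2, 8, 7] cursor@9
After 4 (insert_before(59)): list=[4, 70, 59, 9, 2, 8, 7] cursor@9
After 5 (delete_current): list=[4, 70, 59, 2, 8, 7] cursor@2
After 6 (delete_current): list=[4, 70, 59, 8, 7] cursor@8
After 7 (delete_current): list=[4, 70, 59, 7] cursor@7
After 8 (prev): list=[4, 70, 59, 7] cursor@59
After 9 (next): list=[4, 70, 59, 7] cursor@7
After 10 (delete_current): list=[4, 70, 59] cursor@59

Answer: 59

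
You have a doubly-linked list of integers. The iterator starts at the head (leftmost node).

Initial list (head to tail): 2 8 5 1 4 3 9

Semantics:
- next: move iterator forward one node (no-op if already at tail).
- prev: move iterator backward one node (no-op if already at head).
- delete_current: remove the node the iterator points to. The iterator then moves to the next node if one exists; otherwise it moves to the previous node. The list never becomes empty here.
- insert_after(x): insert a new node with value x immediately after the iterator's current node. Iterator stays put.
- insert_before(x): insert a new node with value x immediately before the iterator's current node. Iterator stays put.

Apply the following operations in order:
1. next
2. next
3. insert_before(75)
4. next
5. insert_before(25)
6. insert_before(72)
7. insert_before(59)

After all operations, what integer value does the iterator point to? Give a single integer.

After 1 (next): list=[2, 8, 5, 1, 4, 3, 9] cursor@8
After 2 (next): list=[2, 8, 5, 1, 4, 3, 9] cursor@5
After 3 (insert_before(75)): list=[2, 8, 75, 5, 1, 4, 3, 9] cursor@5
After 4 (next): list=[2, 8, 75, 5, 1, 4, 3, 9] cursor@1
After 5 (insert_before(25)): list=[2, 8, 75, 5, 25, 1, 4, 3, 9] cursor@1
After 6 (insert_before(72)): list=[2, 8, 75, 5, 25, 72, 1, 4, 3, 9] cursor@1
After 7 (insert_before(59)): list=[2, 8, 75, 5, 25, 72, 59, 1, 4, 3, 9] cursor@1

Answer: 1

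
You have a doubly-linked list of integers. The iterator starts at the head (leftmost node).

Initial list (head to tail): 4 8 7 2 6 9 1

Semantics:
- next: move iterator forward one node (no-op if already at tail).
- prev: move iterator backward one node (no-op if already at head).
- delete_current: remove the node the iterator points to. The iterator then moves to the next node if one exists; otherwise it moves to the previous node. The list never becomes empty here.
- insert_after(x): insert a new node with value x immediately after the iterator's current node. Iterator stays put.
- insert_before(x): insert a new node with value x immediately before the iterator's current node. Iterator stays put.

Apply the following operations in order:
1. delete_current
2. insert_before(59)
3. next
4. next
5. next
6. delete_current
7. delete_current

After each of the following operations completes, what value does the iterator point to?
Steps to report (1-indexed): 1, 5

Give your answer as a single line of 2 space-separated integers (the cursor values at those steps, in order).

Answer: 8 6

Derivation:
After 1 (delete_current): list=[8, 7, 2, 6, 9, 1] cursor@8
After 2 (insert_before(59)): list=[59, 8, 7, 2, 6, 9, 1] cursor@8
After 3 (next): list=[59, 8, 7, 2, 6, 9, 1] cursor@7
After 4 (next): list=[59, 8, 7, 2, 6, 9, 1] cursor@2
After 5 (next): list=[59, 8, 7, 2, 6, 9, 1] cursor@6
After 6 (delete_current): list=[59, 8, 7, 2, 9, 1] cursor@9
After 7 (delete_current): list=[59, 8, 7, 2, 1] cursor@1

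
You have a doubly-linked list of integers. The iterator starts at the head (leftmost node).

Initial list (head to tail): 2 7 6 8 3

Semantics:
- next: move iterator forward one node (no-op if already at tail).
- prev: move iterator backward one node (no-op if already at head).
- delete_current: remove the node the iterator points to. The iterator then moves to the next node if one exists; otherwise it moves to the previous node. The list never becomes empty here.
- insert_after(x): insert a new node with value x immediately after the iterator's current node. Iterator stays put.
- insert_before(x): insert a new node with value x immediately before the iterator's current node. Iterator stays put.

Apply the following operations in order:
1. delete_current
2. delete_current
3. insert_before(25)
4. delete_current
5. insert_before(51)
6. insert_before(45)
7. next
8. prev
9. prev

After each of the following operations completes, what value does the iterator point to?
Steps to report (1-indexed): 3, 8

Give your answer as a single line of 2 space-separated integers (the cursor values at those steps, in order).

Answer: 6 8

Derivation:
After 1 (delete_current): list=[7, 6, 8, 3] cursor@7
After 2 (delete_current): list=[6, 8, 3] cursor@6
After 3 (insert_before(25)): list=[25, 6, 8, 3] cursor@6
After 4 (delete_current): list=[25, 8, 3] cursor@8
After 5 (insert_before(51)): list=[25, 51, 8, 3] cursor@8
After 6 (insert_before(45)): list=[25, 51, 45, 8, 3] cursor@8
After 7 (next): list=[25, 51, 45, 8, 3] cursor@3
After 8 (prev): list=[25, 51, 45, 8, 3] cursor@8
After 9 (prev): list=[25, 51, 45, 8, 3] cursor@45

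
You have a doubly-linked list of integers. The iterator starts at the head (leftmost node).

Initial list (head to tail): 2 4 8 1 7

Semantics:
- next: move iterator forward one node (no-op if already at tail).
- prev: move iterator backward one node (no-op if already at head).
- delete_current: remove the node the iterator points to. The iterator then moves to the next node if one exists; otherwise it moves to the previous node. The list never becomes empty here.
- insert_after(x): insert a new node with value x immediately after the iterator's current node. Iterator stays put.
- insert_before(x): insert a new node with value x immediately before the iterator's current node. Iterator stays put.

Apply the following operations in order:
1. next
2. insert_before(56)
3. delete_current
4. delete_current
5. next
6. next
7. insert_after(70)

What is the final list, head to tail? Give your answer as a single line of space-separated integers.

After 1 (next): list=[2, 4, 8, 1, 7] cursor@4
After 2 (insert_before(56)): list=[2, 56, 4, 8, 1, 7] cursor@4
After 3 (delete_current): list=[2, 56, 8, 1, 7] cursor@8
After 4 (delete_current): list=[2, 56, 1, 7] cursor@1
After 5 (next): list=[2, 56, 1, 7] cursor@7
After 6 (next): list=[2, 56, 1, 7] cursor@7
After 7 (insert_after(70)): list=[2, 56, 1, 7, 70] cursor@7

Answer: 2 56 1 7 70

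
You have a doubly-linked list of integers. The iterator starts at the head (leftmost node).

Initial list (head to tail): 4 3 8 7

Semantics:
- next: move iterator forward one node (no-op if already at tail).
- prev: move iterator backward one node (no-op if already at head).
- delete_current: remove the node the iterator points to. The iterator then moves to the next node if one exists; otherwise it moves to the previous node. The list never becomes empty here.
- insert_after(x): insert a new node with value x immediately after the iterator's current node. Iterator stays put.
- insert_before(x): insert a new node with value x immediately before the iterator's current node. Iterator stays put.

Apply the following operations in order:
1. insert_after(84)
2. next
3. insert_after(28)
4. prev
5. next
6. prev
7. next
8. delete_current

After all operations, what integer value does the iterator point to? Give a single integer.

After 1 (insert_after(84)): list=[4, 84, 3, 8, 7] cursor@4
After 2 (next): list=[4, 84, 3, 8, 7] cursor@84
After 3 (insert_after(28)): list=[4, 84, 28, 3, 8, 7] cursor@84
After 4 (prev): list=[4, 84, 28, 3, 8, 7] cursor@4
After 5 (next): list=[4, 84, 28, 3, 8, 7] cursor@84
After 6 (prev): list=[4, 84, 28, 3, 8, 7] cursor@4
After 7 (next): list=[4, 84, 28, 3, 8, 7] cursor@84
After 8 (delete_current): list=[4, 28, 3, 8, 7] cursor@28

Answer: 28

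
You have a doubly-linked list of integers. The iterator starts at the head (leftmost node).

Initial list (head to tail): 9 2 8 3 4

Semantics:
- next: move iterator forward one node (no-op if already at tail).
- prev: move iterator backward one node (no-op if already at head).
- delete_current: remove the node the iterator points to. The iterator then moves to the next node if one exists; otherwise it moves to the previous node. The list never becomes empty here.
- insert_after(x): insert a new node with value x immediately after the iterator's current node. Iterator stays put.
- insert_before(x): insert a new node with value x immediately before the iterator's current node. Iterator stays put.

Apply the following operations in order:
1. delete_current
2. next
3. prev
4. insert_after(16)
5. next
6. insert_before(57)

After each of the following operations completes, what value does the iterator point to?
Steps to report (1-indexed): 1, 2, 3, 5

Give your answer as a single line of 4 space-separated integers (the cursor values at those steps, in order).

After 1 (delete_current): list=[2, 8, 3, 4] cursor@2
After 2 (next): list=[2, 8, 3, 4] cursor@8
After 3 (prev): list=[2, 8, 3, 4] cursor@2
After 4 (insert_after(16)): list=[2, 16, 8, 3, 4] cursor@2
After 5 (next): list=[2, 16, 8, 3, 4] cursor@16
After 6 (insert_before(57)): list=[2, 57, 16, 8, 3, 4] cursor@16

Answer: 2 8 2 16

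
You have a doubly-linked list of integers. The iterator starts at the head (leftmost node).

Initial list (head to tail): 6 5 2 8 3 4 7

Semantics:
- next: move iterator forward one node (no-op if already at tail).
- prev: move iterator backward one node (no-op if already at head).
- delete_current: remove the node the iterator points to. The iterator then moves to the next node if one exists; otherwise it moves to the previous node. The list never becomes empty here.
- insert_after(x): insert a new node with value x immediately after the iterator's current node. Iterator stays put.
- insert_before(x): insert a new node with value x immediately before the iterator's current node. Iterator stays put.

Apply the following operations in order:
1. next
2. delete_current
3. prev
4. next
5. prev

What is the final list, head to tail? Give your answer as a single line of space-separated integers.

After 1 (next): list=[6, 5, 2, 8, 3, 4, 7] cursor@5
After 2 (delete_current): list=[6, 2, 8, 3, 4, 7] cursor@2
After 3 (prev): list=[6, 2, 8, 3, 4, 7] cursor@6
After 4 (next): list=[6, 2, 8, 3, 4, 7] cursor@2
After 5 (prev): list=[6, 2, 8, 3, 4, 7] cursor@6

Answer: 6 2 8 3 4 7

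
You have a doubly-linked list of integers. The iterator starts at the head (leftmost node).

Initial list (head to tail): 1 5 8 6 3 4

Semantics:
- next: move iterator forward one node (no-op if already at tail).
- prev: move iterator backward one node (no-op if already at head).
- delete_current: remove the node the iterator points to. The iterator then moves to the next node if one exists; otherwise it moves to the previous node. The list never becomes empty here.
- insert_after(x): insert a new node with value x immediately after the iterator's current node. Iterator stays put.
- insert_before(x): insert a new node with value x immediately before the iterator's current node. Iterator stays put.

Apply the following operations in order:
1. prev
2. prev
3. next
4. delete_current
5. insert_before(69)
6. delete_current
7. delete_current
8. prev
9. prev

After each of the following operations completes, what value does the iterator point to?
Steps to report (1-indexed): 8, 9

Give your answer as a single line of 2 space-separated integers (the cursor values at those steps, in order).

After 1 (prev): list=[1, 5, 8, 6, 3, 4] cursor@1
After 2 (prev): list=[1, 5, 8, 6, 3, 4] cursor@1
After 3 (next): list=[1, 5, 8, 6, 3, 4] cursor@5
After 4 (delete_current): list=[1, 8, 6, 3, 4] cursor@8
After 5 (insert_before(69)): list=[1, 69, 8, 6, 3, 4] cursor@8
After 6 (delete_current): list=[1, 69, 6, 3, 4] cursor@6
After 7 (delete_current): list=[1, 69, 3, 4] cursor@3
After 8 (prev): list=[1, 69, 3, 4] cursor@69
After 9 (prev): list=[1, 69, 3, 4] cursor@1

Answer: 69 1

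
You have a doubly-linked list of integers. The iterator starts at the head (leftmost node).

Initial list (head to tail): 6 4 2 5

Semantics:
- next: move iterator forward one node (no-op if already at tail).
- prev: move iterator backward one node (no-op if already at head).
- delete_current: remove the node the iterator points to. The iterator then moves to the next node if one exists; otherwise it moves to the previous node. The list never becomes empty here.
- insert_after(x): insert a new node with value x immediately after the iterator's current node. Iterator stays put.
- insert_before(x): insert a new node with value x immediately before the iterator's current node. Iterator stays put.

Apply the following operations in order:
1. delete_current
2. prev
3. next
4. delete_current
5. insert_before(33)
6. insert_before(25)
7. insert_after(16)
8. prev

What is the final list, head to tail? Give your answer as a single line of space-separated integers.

Answer: 4 33 25 5 16

Derivation:
After 1 (delete_current): list=[4, 2, 5] cursor@4
After 2 (prev): list=[4, 2, 5] cursor@4
After 3 (next): list=[4, 2, 5] cursor@2
After 4 (delete_current): list=[4, 5] cursor@5
After 5 (insert_before(33)): list=[4, 33, 5] cursor@5
After 6 (insert_before(25)): list=[4, 33, 25, 5] cursor@5
After 7 (insert_after(16)): list=[4, 33, 25, 5, 16] cursor@5
After 8 (prev): list=[4, 33, 25, 5, 16] cursor@25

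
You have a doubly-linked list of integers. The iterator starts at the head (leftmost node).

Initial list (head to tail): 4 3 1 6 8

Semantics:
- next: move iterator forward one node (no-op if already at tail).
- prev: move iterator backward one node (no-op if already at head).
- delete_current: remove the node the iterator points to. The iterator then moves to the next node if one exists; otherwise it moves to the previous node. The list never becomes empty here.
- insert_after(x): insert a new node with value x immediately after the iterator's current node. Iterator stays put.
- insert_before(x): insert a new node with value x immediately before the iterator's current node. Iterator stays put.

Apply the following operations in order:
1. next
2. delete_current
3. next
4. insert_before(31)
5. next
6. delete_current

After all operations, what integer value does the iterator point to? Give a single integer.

After 1 (next): list=[4, 3, 1, 6, 8] cursor@3
After 2 (delete_current): list=[4, 1, 6, 8] cursor@1
After 3 (next): list=[4, 1, 6, 8] cursor@6
After 4 (insert_before(31)): list=[4, 1, 31, 6, 8] cursor@6
After 5 (next): list=[4, 1, 31, 6, 8] cursor@8
After 6 (delete_current): list=[4, 1, 31, 6] cursor@6

Answer: 6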